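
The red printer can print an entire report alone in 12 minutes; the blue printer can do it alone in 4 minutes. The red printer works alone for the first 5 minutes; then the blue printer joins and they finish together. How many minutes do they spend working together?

In 5 minutes the red printer does 5/12 of the job, leaving 7/12.
The red printer and the blue printer together work at 1/3 per minute, so finishing takes 7/12 ÷ 1/3 = 7/4 minutes.

7/4 minutes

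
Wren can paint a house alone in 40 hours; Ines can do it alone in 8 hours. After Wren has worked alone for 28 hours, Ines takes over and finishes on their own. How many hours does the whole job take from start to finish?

152/5 hours

In 28 hours Wren does 28/40 = 7/10 of the job, leaving 3/10.
Ines works at 1/8 per hour, so finishing takes 3/10 ÷ 1/8 = 12/5 hours.
Total time = 28 + 12/5 = 152/5 hours.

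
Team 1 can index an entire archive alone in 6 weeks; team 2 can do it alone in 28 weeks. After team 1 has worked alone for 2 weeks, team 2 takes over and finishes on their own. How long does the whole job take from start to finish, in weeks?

62/3 weeks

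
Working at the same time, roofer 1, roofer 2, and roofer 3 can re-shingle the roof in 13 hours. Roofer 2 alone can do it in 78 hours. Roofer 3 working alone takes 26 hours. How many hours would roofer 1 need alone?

Combined rate is 1/13 per hour.
Known contribution: 1/78 + 1/26 = (1 + 3)/78 = 4/78 = 2/39 per hour.
So roofer 1's rate is 1/13 − 2/39 = 1/39, meaning 39 hours alone.

39 hours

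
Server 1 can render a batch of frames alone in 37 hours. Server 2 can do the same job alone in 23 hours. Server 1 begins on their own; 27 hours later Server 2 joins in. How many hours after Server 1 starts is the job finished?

185/6 hours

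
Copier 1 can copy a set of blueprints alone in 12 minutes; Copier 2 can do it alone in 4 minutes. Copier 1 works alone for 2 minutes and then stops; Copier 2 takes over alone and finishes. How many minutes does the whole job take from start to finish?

16/3 minutes

In 2 minutes Copier 1 does 2/12 = 1/6 of the job, leaving 5/6.
Copier 2 works at 1/4 per minute, so finishing takes 5/6 ÷ 1/4 = 10/3 minutes.
Total time = 2 + 10/3 = 16/3 minutes.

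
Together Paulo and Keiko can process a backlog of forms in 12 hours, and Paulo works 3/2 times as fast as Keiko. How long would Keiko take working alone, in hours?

30 hours

Let Keiko's rate be r; then Paulo's rate is (3/2)r, so together (3/2 + 1)r = (5/2)r = 1/12.
Thus r = 1/30 per hour.
Keiko alone: 30 hours; Paulo alone: 20 hours.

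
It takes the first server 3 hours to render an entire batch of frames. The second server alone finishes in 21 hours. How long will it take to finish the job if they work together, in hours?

Combined rate: 1/3 + 1/21 = (7 + 1)/21 = 8/21 per hour.
Time = 1 ÷ (8/21) = 21/8 hours.

21/8 hours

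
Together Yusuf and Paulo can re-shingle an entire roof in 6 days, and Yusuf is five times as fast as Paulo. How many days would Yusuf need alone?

Let Paulo's rate be r; then Yusuf's rate is 5r, so together (5 + 1)r = 6r = 1/6.
Thus r = 1/36 per day.
Paulo alone: 36 days; Yusuf alone: 36/5 days.

36/5 days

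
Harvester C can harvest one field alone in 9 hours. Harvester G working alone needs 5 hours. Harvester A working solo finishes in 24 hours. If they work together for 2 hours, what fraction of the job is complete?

127/180

Combined rate: 1/9 + 1/5 + 1/24 = (40 + 72 + 15)/360 = 127/360 per hour.
In 2 hours they complete 2·127/360 = 127/180 of the job.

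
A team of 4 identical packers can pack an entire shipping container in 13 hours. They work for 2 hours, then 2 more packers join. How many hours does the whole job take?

28/3 hours

One packer does 1/52 of the job per hour.
After 2 hours with 4 packers, 2/13 is done (11/13 left).
With 6 packers the rate is 6/52 = 3/26, so the rest takes 11/13 ÷ 3/26 = 22/3 hours.
Total = 2 + 22/3 = 28/3 hours.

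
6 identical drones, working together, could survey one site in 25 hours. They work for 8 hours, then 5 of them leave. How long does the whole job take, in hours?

110 hours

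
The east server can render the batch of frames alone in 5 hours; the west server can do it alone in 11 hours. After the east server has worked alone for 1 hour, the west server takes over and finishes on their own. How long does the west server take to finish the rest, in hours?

In 1 hour the east server does 1/5 of the job, leaving 4/5.
The west server works at 1/11 per hour, so finishing takes 4/5 ÷ 1/11 = 44/5 hours.

44/5 hours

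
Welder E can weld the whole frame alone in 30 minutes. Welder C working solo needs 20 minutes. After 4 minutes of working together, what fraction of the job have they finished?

1/3

Combined rate: 1/30 + 1/20 = (2 + 3)/60 = 5/60 = 1/12 per minute.
In 4 minutes they complete 4·1/12 = 1/3 of the job.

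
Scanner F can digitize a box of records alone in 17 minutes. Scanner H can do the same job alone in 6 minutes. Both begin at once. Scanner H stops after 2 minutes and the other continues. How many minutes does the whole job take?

In the first 2 minutes the combined rate is 23/102, so 23/51 of the job is done, leaving 28/51.
After scanner H leaves the rate is 1/17 per minute; the remaining 28/51 takes 28/3 minutes.
Total = 2 + 28/3 = 34/3 minutes.

34/3 minutes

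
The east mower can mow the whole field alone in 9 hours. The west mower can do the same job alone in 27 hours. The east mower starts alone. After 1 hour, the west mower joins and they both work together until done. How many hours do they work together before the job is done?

6 hours

In the first 1 hour the east mower alone does 1/9 of the job, leaving 8/9.
Once everyone is working, combined rate: 1/9 + 1/27 = (3 + 1)/27 = 4/27 per hour.
Remaining 8/9 at 4/27 per hour takes 6 hours.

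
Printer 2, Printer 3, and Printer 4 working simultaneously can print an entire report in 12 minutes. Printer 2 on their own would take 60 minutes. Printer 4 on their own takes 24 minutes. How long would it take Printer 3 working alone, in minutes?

Combined rate is 1/12 per minute.
Known contribution: 1/60 + 1/24 = (2 + 5)/120 = 7/120 per minute.
So Printer 3's rate is 1/12 − 7/120 = 1/40, meaning 40 minutes alone.

40 minutes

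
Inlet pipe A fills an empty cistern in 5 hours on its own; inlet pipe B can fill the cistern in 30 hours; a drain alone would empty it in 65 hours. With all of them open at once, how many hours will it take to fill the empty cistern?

78/17 hours

Net rate = 1/5 + 1/30 − 1/65 = (78 + 13 − 6)/390 = 85/390 = 17/78 per hour.
Filling time = 1 ÷ (17/78) = 78/17 hours.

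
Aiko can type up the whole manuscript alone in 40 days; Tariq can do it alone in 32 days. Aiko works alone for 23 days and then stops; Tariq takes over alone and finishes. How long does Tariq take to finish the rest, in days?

In 23 days Aiko does 23/40 of the job, leaving 17/40.
Tariq works at 1/32 per day, so finishing takes 17/40 ÷ 1/32 = 68/5 days.

68/5 days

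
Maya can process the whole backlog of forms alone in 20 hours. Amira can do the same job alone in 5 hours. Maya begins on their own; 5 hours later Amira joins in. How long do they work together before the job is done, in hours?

3 hours

In the first 5 hours Maya alone does 5/20 = 1/4 of the job, leaving 3/4.
Once everyone is working, combined rate: 1/20 + 1/5 = (1 + 4)/20 = 5/20 = 1/4 per hour.
Remaining 3/4 at 1/4 per hour takes 3 hours.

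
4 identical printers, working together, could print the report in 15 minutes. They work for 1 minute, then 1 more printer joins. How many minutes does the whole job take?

61/5 minutes

One printer does 1/60 of the job per minute.
After 1 minute with 4 printers, 1/15 is done (14/15 left).
With 5 printers the rate is 5/60 = 1/12, so the rest takes 14/15 ÷ 1/12 = 56/5 minutes.
Total = 1 + 56/5 = 61/5 minutes.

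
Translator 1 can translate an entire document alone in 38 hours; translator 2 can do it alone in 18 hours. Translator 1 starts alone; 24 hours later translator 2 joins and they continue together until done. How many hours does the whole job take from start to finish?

57/2 hours

In 24 hours translator 1 does 24/38 = 12/19 of the job, leaving 7/19.
Translator 1 and translator 2 together work at 14/171 per hour, so finishing takes 7/19 ÷ 14/171 = 9/2 hours.
Total time = 24 + 9/2 = 57/2 hours.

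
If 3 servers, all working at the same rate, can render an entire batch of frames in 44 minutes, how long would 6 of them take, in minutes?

22 minutes

Total work is 3·44 = 132 server-minutes.
With 6 servers: 132/6 = 22 minutes.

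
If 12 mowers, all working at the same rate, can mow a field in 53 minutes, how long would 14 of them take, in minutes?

318/7 minutes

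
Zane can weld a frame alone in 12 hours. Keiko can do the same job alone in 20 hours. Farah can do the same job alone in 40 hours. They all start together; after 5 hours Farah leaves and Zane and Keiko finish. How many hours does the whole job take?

105/16 hours

In the first 5 hours the combined rate is 19/120, so 19/24 of the job is done, leaving 5/24.
After Farah leaves the rate is 2/15 per hour; the remaining 5/24 takes 25/16 hours.
Total = 5 + 25/16 = 105/16 hours.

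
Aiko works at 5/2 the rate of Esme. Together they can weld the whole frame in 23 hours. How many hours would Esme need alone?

Let Esme's rate be r; then Aiko's rate is (5/2)r, so together (5/2 + 1)r = (7/2)r = 1/23.
Thus r = 2/161 per hour.
Esme alone: 161/2 hours; Aiko alone: 161/5 hours.

161/2 hours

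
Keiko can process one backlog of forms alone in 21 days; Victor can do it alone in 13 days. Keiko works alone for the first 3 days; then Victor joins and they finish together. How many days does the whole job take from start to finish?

168/17 days

In 3 days Keiko does 3/21 = 1/7 of the job, leaving 6/7.
Keiko and Victor together work at 34/273 per day, so finishing takes 6/7 ÷ 34/273 = 117/17 days.
Total time = 3 + 117/17 = 168/17 days.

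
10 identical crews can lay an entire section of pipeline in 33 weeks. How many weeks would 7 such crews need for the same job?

330/7 weeks

Total work is 10·33 = 330 crew-weeks.
With 7 crews: 330/7 weeks.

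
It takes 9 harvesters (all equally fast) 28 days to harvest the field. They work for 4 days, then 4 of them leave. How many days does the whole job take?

One harvester does 1/252 of the job per day.
After 4 days with 9 harvesters, 1/7 is done (6/7 left).
With 5 harvesters the rate is 5/252, so the rest takes 6/7 ÷ 5/252 = 216/5 days.
Total = 4 + 216/5 = 236/5 days.

236/5 days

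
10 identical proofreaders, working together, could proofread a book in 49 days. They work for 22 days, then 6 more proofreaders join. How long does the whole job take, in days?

311/8 days

One proofreader does 1/490 of the job per day.
After 22 days with 10 proofreaders, 22/49 is done (27/49 left).
With 16 proofreaders the rate is 16/490 = 8/245, so the rest takes 27/49 ÷ 8/245 = 135/8 days.
Total = 22 + 135/8 = 311/8 days.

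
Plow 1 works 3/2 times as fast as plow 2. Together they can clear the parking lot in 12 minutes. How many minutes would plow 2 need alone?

30 minutes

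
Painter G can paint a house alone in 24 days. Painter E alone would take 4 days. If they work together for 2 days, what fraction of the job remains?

5/12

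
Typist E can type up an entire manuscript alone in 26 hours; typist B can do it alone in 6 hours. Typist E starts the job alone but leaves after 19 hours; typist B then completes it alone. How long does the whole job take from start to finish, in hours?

268/13 hours

In 19 hours typist E does 19/26 of the job, leaving 7/26.
Typist B works at 1/6 per hour, so finishing takes 7/26 ÷ 1/6 = 21/13 hours.
Total time = 19 + 21/13 = 268/13 hours.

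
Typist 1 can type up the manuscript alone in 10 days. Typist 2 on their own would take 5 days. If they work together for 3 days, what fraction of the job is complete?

Combined rate: 1/10 + 1/5 = (1 + 2)/10 = 3/10 per day.
In 3 days they complete 3·3/10 = 9/10 of the job.

9/10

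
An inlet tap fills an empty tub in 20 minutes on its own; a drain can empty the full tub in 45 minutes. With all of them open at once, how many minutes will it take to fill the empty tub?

36 minutes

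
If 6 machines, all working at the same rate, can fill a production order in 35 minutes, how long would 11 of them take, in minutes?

Total work is 6·35 = 210 machine-minutes.
With 11 machines: 210/11 minutes.

210/11 minutes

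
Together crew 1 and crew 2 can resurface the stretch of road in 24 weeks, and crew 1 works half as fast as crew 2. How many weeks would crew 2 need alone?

Let crew 2's rate be r; then crew 1's rate is (1/2)r, so together (1/2 + 1)r = (3/2)r = 1/24.
Thus r = 1/36 per week.
Crew 2 alone: 36 weeks; crew 1 alone: 72 weeks.

36 weeks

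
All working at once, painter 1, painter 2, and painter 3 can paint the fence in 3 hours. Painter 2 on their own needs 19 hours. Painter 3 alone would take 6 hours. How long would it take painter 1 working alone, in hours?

114/13 hours

Combined rate is 1/3 per hour.
Known contribution: 1/19 + 1/6 = (6 + 19)/114 = 25/114 per hour.
So painter 1's rate is 1/3 − 25/114 = 13/114, meaning 114/13 hours alone.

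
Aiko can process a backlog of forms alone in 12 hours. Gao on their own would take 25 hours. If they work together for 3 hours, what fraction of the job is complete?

37/100

Combined rate: 1/12 + 1/25 = (25 + 12)/300 = 37/300 per hour.
In 3 hours they complete 3·37/300 = 37/100 of the job.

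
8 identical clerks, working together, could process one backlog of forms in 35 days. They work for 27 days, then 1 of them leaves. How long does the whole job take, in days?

One clerk does 1/280 of the job per day.
After 27 days with 8 clerks, 27/35 is done (8/35 left).
With 7 clerks the rate is 7/280 = 1/40, so the rest takes 8/35 ÷ 1/40 = 64/7 days.
Total = 27 + 64/7 = 253/7 days.

253/7 days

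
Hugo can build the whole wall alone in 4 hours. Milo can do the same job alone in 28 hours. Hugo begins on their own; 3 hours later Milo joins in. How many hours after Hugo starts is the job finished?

31/8 hours

In the first 3 hours Hugo alone does 3/4 of the job, leaving 1/4.
Once everyone is working, combined rate: 1/4 + 1/28 = (7 + 1)/28 = 8/28 = 2/7 per hour.
Remaining 1/4 at 2/7 per hour takes 7/8 hours.
Total from the start = 3 + 7/8 = 31/8 hours.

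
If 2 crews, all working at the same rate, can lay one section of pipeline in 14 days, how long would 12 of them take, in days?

Total work is 2·14 = 28 crew-days.
With 12 crews: 28/12 = 7/3 days.

7/3 days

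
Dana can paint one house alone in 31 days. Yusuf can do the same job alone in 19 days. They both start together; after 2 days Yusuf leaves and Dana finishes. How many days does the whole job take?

In the first 2 days the combined rate is 50/589, so 100/589 of the job is done, leaving 489/589.
After Yusuf leaves the rate is 1/31 per day; the remaining 489/589 takes 489/19 days.
Total = 2 + 489/19 = 527/19 days.

527/19 days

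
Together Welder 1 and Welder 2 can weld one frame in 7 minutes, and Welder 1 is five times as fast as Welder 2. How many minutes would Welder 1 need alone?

Let Welder 2's rate be r; then Welder 1's rate is 5r, so together (5 + 1)r = 6r = 1/7.
Thus r = 1/42 per minute.
Welder 2 alone: 42 minutes; Welder 1 alone: 42/5 minutes.

42/5 minutes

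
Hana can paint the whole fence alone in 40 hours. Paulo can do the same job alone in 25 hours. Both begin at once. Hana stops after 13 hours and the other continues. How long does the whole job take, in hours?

In the first 13 hours the combined rate is 13/200, so 169/200 of the job is done, leaving 31/200.
After Hana leaves the rate is 1/25 per hour; the remaining 31/200 takes 31/8 hours.
Total = 13 + 31/8 = 135/8 hours.

135/8 hours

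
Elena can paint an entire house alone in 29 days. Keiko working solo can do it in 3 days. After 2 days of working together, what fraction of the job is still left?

Combined rate: 1/29 + 1/3 = (3 + 29)/87 = 32/87 per day.
In 2 days they complete 2·32/87 = 64/87 of the job.
So 23/87 remains.

23/87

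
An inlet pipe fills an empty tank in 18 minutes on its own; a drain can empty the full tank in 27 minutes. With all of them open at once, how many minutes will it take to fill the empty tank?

54 minutes

Net rate = 1/18 − 1/27 = (3 − 2)/54 = 1/54 per minute.
Filling time = 1 ÷ (1/54) = 54 minutes.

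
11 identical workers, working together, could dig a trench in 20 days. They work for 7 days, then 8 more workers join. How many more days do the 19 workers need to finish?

One worker does 1/220 of the job per day.
After 7 days with 11 workers, 7/20 is done (13/20 left).
With 19 workers the rate is 19/220, so the rest takes 13/20 ÷ 19/220 = 143/19 days.

143/19 days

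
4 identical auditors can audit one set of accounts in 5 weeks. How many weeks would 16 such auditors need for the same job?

Total work is 4·5 = 20 auditor-weeks.
With 16 auditors: 20/16 = 5/4 weeks.

5/4 weeks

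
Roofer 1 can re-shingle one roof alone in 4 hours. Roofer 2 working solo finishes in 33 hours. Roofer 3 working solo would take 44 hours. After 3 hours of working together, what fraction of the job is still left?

1/11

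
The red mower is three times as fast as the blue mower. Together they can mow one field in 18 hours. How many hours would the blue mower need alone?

Let the blue mower's rate be r; then the red mower's rate is 3r, so together (3 + 1)r = 4r = 1/18.
Thus r = 1/72 per hour.
The blue mower alone: 72 hours; the red mower alone: 24 hours.

72 hours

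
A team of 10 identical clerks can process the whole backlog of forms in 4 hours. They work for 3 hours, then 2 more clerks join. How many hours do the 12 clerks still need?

5/6 hours

One clerk does 1/40 of the job per hour.
After 3 hours with 10 clerks, 3/4 is done (1/4 left).
With 12 clerks the rate is 12/40 = 3/10, so the rest takes 1/4 ÷ 3/10 = 5/6 hours.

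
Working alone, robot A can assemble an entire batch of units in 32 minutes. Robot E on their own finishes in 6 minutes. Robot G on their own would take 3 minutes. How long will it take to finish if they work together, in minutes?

Combined rate: 1/32 + 1/6 + 1/3 = (3 + 16 + 32)/96 = 51/96 = 17/32 per minute.
Time = 1 ÷ (17/32) = 32/17 minutes.

32/17 minutes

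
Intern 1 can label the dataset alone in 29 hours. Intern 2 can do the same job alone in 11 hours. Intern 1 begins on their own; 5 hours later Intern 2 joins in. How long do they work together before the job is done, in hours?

In the first 5 hours Intern 1 alone does 5/29 of the job, leaving 24/29.
Once everyone is working, combined rate: 1/29 + 1/11 = (11 + 29)/319 = 40/319 per hour.
Remaining 24/29 at 40/319 per hour takes 33/5 hours.

33/5 hours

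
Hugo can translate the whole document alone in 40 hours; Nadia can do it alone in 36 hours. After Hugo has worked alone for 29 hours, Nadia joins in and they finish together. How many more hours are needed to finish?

In 29 hours Hugo does 29/40 of the job, leaving 11/40.
Hugo and Nadia together work at 19/360 per hour, so finishing takes 11/40 ÷ 19/360 = 99/19 hours.

99/19 hours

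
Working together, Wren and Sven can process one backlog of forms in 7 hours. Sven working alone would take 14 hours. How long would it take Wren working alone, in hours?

14 hours

Combined rate is 1/7 per hour.
Known contribution: 1/14 per hour.
So Wren's rate is 1/7 − 1/14 = 1/14, meaning 14 hours alone.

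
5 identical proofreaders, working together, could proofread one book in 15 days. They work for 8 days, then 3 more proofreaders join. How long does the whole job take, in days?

One proofreader does 1/75 of the job per day.
After 8 days with 5 proofreaders, 8/15 is done (7/15 left).
With 8 proofreaders the rate is 8/75, so the rest takes 7/15 ÷ 8/75 = 35/8 days.
Total = 8 + 35/8 = 99/8 days.

99/8 days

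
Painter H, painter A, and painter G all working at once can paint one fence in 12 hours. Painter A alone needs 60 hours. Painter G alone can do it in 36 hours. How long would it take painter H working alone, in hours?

Combined rate is 1/12 per hour.
Known contribution: 1/60 + 1/36 = (3 + 5)/180 = 8/180 = 2/45 per hour.
So painter H's rate is 1/12 − 2/45 = 7/180, meaning 180/7 hours alone.

180/7 hours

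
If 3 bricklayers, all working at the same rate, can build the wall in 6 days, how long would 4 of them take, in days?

9/2 days

Total work is 3·6 = 18 bricklayer-days.
With 4 bricklayers: 18/4 = 9/2 days.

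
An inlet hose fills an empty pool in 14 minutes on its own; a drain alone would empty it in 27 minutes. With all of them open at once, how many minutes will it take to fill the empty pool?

378/13 minutes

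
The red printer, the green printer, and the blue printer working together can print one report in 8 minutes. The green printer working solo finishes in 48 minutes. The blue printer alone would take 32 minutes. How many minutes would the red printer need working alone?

Combined rate is 1/8 per minute.
Known contribution: 1/48 + 1/32 = (2 + 3)/96 = 5/96 per minute.
So the red printer's rate is 1/8 − 5/96 = 7/96, meaning 96/7 minutes alone.

96/7 minutes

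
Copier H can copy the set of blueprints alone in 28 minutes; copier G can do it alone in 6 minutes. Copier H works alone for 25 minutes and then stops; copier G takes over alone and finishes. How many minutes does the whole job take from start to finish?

359/14 minutes

In 25 minutes copier H does 25/28 of the job, leaving 3/28.
Copier G works at 1/6 per minute, so finishing takes 3/28 ÷ 1/6 = 9/14 minutes.
Total time = 25 + 9/14 = 359/14 minutes.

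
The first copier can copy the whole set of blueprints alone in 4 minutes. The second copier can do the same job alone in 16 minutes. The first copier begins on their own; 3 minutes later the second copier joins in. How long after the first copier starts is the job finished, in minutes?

In the first 3 minutes the first copier alone does 3/4 of the job, leaving 1/4.
Once everyone is working, combined rate: 1/4 + 1/16 = (4 + 1)/16 = 5/16 per minute.
Remaining 1/4 at 5/16 per minute takes 4/5 minutes.
Total from the start = 3 + 4/5 = 19/5 minutes.

19/5 minutes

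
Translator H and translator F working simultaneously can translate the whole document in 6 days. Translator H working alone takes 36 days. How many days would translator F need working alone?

Combined rate is 1/6 per day.
Known contribution: 1/36 per day.
So translator F's rate is 1/6 − 1/36 = 5/36, meaning 36/5 days alone.

36/5 days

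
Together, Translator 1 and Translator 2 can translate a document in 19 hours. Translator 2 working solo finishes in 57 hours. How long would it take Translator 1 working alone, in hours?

57/2 hours

Combined rate is 1/19 per hour.
Known contribution: 1/57 per hour.
So Translator 1's rate is 1/19 − 1/57 = 2/57, meaning 57/2 hours alone.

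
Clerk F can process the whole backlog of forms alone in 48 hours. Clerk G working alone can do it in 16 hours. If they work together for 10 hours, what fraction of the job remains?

1/6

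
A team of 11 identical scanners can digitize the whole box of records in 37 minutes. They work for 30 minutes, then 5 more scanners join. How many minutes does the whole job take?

557/16 minutes

One scanner does 1/407 of the job per minute.
After 30 minutes with 11 scanners, 30/37 is done (7/37 left).
With 16 scanners the rate is 16/407, so the rest takes 7/37 ÷ 16/407 = 77/16 minutes.
Total = 30 + 77/16 = 557/16 minutes.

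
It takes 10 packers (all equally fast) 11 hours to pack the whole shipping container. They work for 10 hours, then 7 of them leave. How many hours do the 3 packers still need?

One packer does 1/110 of the job per hour.
After 10 hours with 10 packers, 10/11 is done (1/11 left).
With 3 packers the rate is 3/110, so the rest takes 1/11 ÷ 3/110 = 10/3 hours.

10/3 hours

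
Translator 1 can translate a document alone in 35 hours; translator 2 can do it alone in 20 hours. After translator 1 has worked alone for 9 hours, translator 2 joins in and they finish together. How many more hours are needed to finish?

In 9 hours translator 1 does 9/35 of the job, leaving 26/35.
Translator 1 and translator 2 together work at 11/140 per hour, so finishing takes 26/35 ÷ 11/140 = 104/11 hours.

104/11 hours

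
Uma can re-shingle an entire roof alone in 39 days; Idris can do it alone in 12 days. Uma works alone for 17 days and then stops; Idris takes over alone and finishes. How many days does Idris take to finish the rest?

88/13 days

In 17 days Uma does 17/39 of the job, leaving 22/39.
Idris works at 1/12 per day, so finishing takes 22/39 ÷ 1/12 = 88/13 days.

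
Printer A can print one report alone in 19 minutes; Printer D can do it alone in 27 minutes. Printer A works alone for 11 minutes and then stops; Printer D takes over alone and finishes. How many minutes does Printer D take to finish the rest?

In 11 minutes Printer A does 11/19 of the job, leaving 8/19.
Printer D works at 1/27 per minute, so finishing takes 8/19 ÷ 1/27 = 216/19 minutes.

216/19 minutes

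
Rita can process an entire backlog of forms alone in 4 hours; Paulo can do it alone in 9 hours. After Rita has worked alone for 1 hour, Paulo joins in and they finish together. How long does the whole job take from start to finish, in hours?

In 1 hour Rita does 1/4 of the job, leaving 3/4.
Rita and Paulo together work at 13/36 per hour, so finishing takes 3/4 ÷ 13/36 = 27/13 hours.
Total time = 1 + 27/13 = 40/13 hours.

40/13 hours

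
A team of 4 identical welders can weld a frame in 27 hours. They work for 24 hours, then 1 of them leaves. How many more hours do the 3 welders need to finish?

One welder does 1/108 of the job per hour.
After 24 hours with 4 welders, 8/9 is done (1/9 left).
With 3 welders the rate is 3/108 = 1/36, so the rest takes 1/9 ÷ 1/36 = 4 hours.

4 hours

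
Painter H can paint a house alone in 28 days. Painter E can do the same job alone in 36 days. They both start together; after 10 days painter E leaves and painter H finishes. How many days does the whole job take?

182/9 days

In the first 10 days the combined rate is 4/63, so 40/63 of the job is done, leaving 23/63.
After painter E leaves the rate is 1/28 per day; the remaining 23/63 takes 92/9 days.
Total = 10 + 92/9 = 182/9 days.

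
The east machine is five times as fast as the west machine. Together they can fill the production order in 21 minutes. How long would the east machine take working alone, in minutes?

126/5 minutes

Let the west machine's rate be r; then the east machine's rate is 5r, so together (5 + 1)r = 6r = 1/21.
Thus r = 1/126 per minute.
The west machine alone: 126 minutes; the east machine alone: 126/5 minutes.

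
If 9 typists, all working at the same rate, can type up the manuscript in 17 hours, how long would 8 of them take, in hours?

Total work is 9·17 = 153 typist-hours.
With 8 typists: 153/8 hours.

153/8 hours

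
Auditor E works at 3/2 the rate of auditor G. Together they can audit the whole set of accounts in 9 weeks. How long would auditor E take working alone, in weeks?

15 weeks

Let auditor G's rate be r; then auditor E's rate is (3/2)r, so together (3/2 + 1)r = (5/2)r = 1/9.
Thus r = 2/45 per week.
Auditor G alone: 45/2 weeks; auditor E alone: 15 weeks.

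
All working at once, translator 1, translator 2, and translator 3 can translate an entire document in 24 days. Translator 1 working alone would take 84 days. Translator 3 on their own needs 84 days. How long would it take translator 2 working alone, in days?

Combined rate is 1/24 per day.
Known contribution: 1/84 + 1/84 = (1 + 1)/84 = 2/84 = 1/42 per day.
So translator 2's rate is 1/24 − 1/42 = 1/56, meaning 56 days alone.

56 days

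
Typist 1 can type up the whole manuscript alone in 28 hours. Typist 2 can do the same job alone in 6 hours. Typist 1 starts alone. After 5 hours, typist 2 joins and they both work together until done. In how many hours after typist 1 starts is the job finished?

154/17 hours

In the first 5 hours typist 1 alone does 5/28 of the job, leaving 23/28.
Once everyone is working, combined rate: 1/28 + 1/6 = (3 + 14)/84 = 17/84 per hour.
Remaining 23/28 at 17/84 per hour takes 69/17 hours.
Total from the start = 5 + 69/17 = 154/17 hours.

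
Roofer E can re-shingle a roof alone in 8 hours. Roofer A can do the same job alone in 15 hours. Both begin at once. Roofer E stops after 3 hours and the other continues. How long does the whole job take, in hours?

75/8 hours

In the first 3 hours the combined rate is 23/120, so 23/40 of the job is done, leaving 17/40.
After Roofer E leaves the rate is 1/15 per hour; the remaining 17/40 takes 51/8 hours.
Total = 3 + 51/8 = 75/8 hours.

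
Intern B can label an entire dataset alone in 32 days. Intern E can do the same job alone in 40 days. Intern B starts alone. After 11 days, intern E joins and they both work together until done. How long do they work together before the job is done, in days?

35/3 days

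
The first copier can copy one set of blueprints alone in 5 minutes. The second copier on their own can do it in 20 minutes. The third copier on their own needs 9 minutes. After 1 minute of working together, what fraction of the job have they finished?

13/36

Combined rate: 1/5 + 1/20 + 1/9 = (36 + 9 + 20)/180 = 65/180 = 13/36 per minute.
In 1 minute they complete 1·13/36 = 13/36 of the job.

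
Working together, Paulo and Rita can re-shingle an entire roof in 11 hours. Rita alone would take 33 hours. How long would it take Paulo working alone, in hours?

Combined rate is 1/11 per hour.
Known contribution: 1/33 per hour.
So Paulo's rate is 1/11 − 1/33 = 2/33, meaning 33/2 hours alone.

33/2 hours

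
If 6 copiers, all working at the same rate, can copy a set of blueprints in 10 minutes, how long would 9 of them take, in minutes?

Total work is 6·10 = 60 copier-minutes.
With 9 copiers: 60/9 = 20/3 minutes.

20/3 minutes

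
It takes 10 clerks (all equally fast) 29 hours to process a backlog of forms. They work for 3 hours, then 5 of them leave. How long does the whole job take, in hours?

One clerk does 1/290 of the job per hour.
After 3 hours with 10 clerks, 3/29 is done (26/29 left).
With 5 clerks the rate is 5/290 = 1/58, so the rest takes 26/29 ÷ 1/58 = 52 hours.
Total = 3 + 52 = 55 hours.

55 hours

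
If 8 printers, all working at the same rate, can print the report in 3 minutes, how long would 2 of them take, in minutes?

Total work is 8·3 = 24 printer-minutes.
With 2 printers: 24/2 = 12 minutes.

12 minutes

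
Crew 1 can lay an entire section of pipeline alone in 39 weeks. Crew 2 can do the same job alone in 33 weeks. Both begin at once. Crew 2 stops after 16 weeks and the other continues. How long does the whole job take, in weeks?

In the first 16 weeks the combined rate is 8/143, so 128/143 of the job is done, leaving 15/143.
After Crew 2 leaves the rate is 1/39 per week; the remaining 15/143 takes 45/11 weeks.
Total = 16 + 45/11 = 221/11 weeks.

221/11 weeks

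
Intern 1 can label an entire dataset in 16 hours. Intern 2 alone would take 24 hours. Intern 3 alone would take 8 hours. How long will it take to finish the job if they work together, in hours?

48/11 hours

Combined rate: 1/16 + 1/24 + 1/8 = (3 + 2 + 6)/48 = 11/48 per hour.
Time = 1 ÷ (11/48) = 48/11 hours.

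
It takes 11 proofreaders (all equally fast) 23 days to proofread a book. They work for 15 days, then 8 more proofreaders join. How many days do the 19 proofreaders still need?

88/19 days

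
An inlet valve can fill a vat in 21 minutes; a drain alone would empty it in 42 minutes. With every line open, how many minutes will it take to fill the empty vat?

42 minutes

Net rate = 1/21 − 1/42 = (2 − 1)/42 = 1/42 per minute.
Filling time = 1 ÷ (1/42) = 42 minutes.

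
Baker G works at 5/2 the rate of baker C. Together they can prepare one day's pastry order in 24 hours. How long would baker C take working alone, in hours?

84 hours

Let baker C's rate be r; then baker G's rate is (5/2)r, so together (5/2 + 1)r = (7/2)r = 1/24.
Thus r = 1/84 per hour.
Baker C alone: 84 hours; baker G alone: 168/5 hours.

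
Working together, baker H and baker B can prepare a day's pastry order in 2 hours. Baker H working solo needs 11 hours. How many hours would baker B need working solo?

Combined rate is 1/2 per hour.
Known contribution: 1/11 per hour.
So baker B's rate is 1/2 − 1/11 = 9/22, meaning 22/9 hours alone.

22/9 hours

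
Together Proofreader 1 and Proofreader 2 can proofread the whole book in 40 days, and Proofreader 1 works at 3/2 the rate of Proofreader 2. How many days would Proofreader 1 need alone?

200/3 days

Let Proofreader 2's rate be r; then Proofreader 1's rate is (3/2)r, so together (3/2 + 1)r = (5/2)r = 1/40.
Thus r = 1/100 per day.
Proofreader 2 alone: 100 days; Proofreader 1 alone: 200/3 days.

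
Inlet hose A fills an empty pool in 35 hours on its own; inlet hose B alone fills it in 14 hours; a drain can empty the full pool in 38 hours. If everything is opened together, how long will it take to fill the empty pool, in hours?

95/7 hours

Net rate = 1/35 + 1/14 − 1/38 = (38 + 95 − 35)/1330 = 98/1330 = 7/95 per hour.
Filling time = 1 ÷ (7/95) = 95/7 hours.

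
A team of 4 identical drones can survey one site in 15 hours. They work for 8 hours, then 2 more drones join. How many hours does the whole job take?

One drone does 1/60 of the job per hour.
After 8 hours with 4 drones, 8/15 is done (7/15 left).
With 6 drones the rate is 6/60 = 1/10, so the rest takes 7/15 ÷ 1/10 = 14/3 hours.
Total = 8 + 14/3 = 38/3 hours.

38/3 hours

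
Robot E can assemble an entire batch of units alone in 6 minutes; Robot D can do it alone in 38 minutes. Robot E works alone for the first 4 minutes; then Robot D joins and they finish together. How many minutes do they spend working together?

In 4 minutes Robot E does 4/6 = 2/3 of the job, leaving 1/3.
Robot E and Robot D together work at 11/57 per minute, so finishing takes 1/3 ÷ 11/57 = 19/11 minutes.

19/11 minutes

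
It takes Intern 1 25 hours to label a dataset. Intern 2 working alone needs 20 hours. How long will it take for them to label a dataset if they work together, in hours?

Combined rate: 1/25 + 1/20 = (4 + 5)/100 = 9/100 per hour.
Time = 1 ÷ (9/100) = 100/9 hours.

100/9 hours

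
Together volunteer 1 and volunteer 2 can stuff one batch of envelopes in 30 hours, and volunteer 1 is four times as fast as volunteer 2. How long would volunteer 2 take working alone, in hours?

150 hours

Let volunteer 2's rate be r; then volunteer 1's rate is 4r, so together (4 + 1)r = 5r = 1/30.
Thus r = 1/150 per hour.
Volunteer 2 alone: 150 hours; volunteer 1 alone: 75/2 hours.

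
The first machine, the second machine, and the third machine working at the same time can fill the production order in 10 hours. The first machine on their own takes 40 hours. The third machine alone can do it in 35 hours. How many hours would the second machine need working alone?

280/13 hours

Combined rate is 1/10 per hour.
Known contribution: 1/40 + 1/35 = (7 + 8)/280 = 15/280 = 3/56 per hour.
So the second machine's rate is 1/10 − 3/56 = 13/280, meaning 280/13 hours alone.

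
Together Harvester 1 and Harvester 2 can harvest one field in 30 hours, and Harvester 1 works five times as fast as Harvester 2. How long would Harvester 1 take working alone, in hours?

36 hours

Let Harvester 2's rate be r; then Harvester 1's rate is 5r, so together (5 + 1)r = 6r = 1/30.
Thus r = 1/180 per hour.
Harvester 2 alone: 180 hours; Harvester 1 alone: 36 hours.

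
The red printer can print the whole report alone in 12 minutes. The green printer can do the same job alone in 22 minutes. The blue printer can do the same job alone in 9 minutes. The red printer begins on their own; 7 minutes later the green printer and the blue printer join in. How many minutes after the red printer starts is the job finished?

In the first 7 minutes the red printer alone does 7/12 of the job, leaving 5/12.
Once everyone is working, combined rate: 1/12 + 1/22 + 1/9 = (33 + 18 + 44)/396 = 95/396 per minute.
Remaining 5/12 at 95/396 per minute takes 33/19 minutes.
Total from the start = 7 + 33/19 = 166/19 minutes.

166/19 minutes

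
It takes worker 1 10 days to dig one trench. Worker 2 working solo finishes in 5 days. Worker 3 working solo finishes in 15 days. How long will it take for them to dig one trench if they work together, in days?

30/11 days

Combined rate: 1/10 + 1/5 + 1/15 = (3 + 6 + 2)/30 = 11/30 per day.
Time = 1 ÷ (11/30) = 30/11 days.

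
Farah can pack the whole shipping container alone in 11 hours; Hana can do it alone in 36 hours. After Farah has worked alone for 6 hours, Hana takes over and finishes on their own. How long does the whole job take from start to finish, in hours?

246/11 hours

In 6 hours Farah does 6/11 of the job, leaving 5/11.
Hana works at 1/36 per hour, so finishing takes 5/11 ÷ 1/36 = 180/11 hours.
Total time = 6 + 180/11 = 246/11 hours.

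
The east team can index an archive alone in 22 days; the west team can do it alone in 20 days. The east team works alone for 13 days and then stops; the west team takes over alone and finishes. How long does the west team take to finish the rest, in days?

90/11 days

In 13 days the east team does 13/22 of the job, leaving 9/22.
The west team works at 1/20 per day, so finishing takes 9/22 ÷ 1/20 = 90/11 days.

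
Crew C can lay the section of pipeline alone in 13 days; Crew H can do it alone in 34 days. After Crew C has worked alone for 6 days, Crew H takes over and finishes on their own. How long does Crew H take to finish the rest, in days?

238/13 days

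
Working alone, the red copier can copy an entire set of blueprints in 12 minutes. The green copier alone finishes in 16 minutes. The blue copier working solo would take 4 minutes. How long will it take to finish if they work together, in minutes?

Combined rate: 1/12 + 1/16 + 1/4 = (4 + 3 + 12)/48 = 19/48 per minute.
Time = 1 ÷ (19/48) = 48/19 minutes.

48/19 minutes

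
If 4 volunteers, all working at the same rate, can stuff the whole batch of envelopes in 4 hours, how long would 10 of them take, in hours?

Total work is 4·4 = 16 volunteer-hours.
With 10 volunteers: 16/10 = 8/5 hours.

8/5 hours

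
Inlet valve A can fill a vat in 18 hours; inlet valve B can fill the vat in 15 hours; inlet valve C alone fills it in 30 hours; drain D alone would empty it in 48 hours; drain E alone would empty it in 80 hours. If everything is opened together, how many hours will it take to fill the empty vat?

90/11 hours

Net rate = 1/18 + 1/15 + 1/30 − 1/48 − 1/80 = (40 + 48 + 24 − 15 − 9)/720 = 88/720 = 11/90 per hour.
Filling time = 1 ÷ (11/90) = 90/11 hours.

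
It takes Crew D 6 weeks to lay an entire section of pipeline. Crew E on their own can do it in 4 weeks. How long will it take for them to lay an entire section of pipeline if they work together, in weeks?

Combined rate: 1/6 + 1/4 = (2 + 3)/12 = 5/12 per week.
Time = 1 ÷ (5/12) = 12/5 weeks.

12/5 weeks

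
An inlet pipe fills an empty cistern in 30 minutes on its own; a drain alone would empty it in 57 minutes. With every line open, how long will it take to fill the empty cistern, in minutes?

Net rate = 1/30 − 1/57 = (19 − 10)/570 = 9/570 = 3/190 per minute.
Filling time = 1 ÷ (3/190) = 190/3 minutes.

190/3 minutes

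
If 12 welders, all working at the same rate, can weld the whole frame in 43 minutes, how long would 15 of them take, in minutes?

172/5 minutes

Total work is 12·43 = 516 welder-minutes.
With 15 welders: 516/15 = 172/5 minutes.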